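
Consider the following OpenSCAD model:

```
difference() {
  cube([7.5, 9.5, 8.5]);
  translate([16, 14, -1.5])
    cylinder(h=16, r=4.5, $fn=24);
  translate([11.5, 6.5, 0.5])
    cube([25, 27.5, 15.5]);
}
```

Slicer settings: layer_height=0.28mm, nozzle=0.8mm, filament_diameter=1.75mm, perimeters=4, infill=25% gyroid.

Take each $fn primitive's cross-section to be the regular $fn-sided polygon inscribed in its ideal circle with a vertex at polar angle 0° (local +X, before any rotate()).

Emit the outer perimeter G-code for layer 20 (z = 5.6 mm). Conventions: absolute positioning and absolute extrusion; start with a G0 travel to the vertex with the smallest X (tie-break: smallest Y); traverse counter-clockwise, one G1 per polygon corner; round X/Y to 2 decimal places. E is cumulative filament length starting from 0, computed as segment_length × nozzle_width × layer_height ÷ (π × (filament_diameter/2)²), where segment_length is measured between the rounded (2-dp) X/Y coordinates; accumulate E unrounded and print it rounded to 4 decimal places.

G0 X0.00 Y0.00 Z5.60
G1 X7.50 Y0.00 E0.6985
G1 X7.50 Y9.50 E1.5832
G1 X0.00 Y9.50 E2.2816
G1 X0.00 Y0.00 E3.1664

At z = 5.6 mm: the cube (footprint 7.5×9.5) is included at this height; the r=4.5 cylinder at (16, 14) gives a regular 24-gon of circumradius 4.5 (constant along its height); the cube at (11.5, 6.5) is present — its section is the full 25×27.5 rectangle; Taking the first minus the rest: starting from the 7.5×9.5 cube, the r=4.5 cylinder at (16, 14) misses the remaining region (no effect); the 25×27.5 cube at (11.5, 6.5) misses the remaining region (no effect) — 1 connected region. The outline is a single polygon with 4 vertices. Extrusion per mm of travel: 0.8 × 0.28 / (π × 0.875²) = 0.093128. Accumulating E over each segment gives final E = 3.1664.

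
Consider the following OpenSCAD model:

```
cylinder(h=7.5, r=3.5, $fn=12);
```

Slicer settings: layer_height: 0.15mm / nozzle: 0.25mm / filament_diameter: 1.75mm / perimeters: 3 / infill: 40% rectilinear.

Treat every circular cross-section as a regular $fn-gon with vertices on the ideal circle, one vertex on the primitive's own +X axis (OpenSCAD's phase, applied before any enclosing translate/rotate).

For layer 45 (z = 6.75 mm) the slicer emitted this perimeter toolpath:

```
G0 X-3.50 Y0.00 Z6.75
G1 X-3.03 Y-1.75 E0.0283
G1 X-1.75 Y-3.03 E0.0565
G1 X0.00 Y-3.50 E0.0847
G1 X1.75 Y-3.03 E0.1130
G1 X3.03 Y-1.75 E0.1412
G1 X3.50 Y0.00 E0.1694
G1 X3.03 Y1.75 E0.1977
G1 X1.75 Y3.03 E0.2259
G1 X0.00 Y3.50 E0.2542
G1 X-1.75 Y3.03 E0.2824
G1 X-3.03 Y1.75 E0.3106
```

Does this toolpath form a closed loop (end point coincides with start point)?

no

Start point (G0): (-3.50, 0.00). End point (last G1): the path does not return to the start — open.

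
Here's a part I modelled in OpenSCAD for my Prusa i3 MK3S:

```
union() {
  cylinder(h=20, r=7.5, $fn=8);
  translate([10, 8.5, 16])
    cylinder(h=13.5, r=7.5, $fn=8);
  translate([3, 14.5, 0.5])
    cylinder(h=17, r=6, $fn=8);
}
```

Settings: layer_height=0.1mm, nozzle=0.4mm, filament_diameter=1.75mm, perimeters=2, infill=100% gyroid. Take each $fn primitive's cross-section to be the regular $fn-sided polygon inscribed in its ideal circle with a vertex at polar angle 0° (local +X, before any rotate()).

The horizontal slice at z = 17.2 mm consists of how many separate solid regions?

At z = 17.2 mm: the cylinder: section is a regular 8-gon, circumradius r=7.5; the r=7.5 cylinder at (10, 8.5) contributes a regular 8-gon of circumradius 7.5; the cylinder at (3, 14.5): section is a regular 8-gon, circumradius r=6; Merging all regions: the regions partially overlap (shared area 25.90 mm²), so overlapping operands fuse into one piece — 1 connected region. The result has 1 disconnected region.

1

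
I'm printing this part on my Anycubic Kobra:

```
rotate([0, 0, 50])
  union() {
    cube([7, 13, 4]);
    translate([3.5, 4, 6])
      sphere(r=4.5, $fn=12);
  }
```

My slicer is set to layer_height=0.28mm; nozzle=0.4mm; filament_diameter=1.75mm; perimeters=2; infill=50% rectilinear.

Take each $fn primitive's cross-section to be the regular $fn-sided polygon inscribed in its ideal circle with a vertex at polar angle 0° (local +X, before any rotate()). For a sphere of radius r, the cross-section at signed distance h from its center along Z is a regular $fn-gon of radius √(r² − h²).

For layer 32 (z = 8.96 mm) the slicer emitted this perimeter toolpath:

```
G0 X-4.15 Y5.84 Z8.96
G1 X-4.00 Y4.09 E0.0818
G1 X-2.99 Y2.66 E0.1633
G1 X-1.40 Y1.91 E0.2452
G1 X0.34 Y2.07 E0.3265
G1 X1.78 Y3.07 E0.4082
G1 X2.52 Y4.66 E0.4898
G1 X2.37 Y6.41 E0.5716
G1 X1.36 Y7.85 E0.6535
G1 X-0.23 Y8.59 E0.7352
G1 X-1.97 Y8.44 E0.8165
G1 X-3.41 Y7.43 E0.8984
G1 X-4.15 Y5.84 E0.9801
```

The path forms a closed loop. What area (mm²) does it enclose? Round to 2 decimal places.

34.44 mm²

Apply the shoelace formula to the sequence of (X, Y) vertices; enclosed area = 34.44 mm².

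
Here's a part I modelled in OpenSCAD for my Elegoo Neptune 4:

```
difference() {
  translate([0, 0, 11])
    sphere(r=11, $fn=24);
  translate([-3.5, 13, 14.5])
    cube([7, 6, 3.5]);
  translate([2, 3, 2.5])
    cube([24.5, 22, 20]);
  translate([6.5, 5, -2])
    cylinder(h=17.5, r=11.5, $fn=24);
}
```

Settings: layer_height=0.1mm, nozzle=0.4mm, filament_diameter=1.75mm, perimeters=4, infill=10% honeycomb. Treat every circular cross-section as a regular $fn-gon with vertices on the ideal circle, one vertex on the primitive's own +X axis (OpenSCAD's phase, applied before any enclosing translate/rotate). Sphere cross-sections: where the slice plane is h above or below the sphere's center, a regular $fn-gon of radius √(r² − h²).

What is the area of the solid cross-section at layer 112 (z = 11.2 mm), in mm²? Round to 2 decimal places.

At z = 11.2 mm: the r=11 sphere contributes a regular 24-gon of circumradius √(11²−0.2²) = 10.998 (area = (24/2)·10.998²·sin(360°/24) = 375.68 mm²); the cube at (-3.5, 13) is not intersected at this z (z outside [14.5, 18]); the 24.5×22 cube at (2, 3) contributes its full rectangle (area 539.00 mm²); the r=11.5 cylinder at (6.5, 5) gives a regular 24-gon of circumradius 11.5 (constant along its height) (area = (24/2)·11.500²·sin(360°/24) = 410.75 mm²); After the difference (first − rest): starting from the r=11 sphere (375.68 mm²), the 24.5×22 cube at (2, 3) partially overlaps it — only the 45.79 mm² overlap (of its 539.00 mm²) is removed, clipping the outline; the r=11.5 cylinder at (6.5, 5) partially overlaps it — only the 167.81 mm² overlap (of its 410.75 mm²) is removed, clipping the outline — area = 162.08 mm². Overall, the cross-section is a single solid region. Net area = 162.08 mm².

162.08 mm²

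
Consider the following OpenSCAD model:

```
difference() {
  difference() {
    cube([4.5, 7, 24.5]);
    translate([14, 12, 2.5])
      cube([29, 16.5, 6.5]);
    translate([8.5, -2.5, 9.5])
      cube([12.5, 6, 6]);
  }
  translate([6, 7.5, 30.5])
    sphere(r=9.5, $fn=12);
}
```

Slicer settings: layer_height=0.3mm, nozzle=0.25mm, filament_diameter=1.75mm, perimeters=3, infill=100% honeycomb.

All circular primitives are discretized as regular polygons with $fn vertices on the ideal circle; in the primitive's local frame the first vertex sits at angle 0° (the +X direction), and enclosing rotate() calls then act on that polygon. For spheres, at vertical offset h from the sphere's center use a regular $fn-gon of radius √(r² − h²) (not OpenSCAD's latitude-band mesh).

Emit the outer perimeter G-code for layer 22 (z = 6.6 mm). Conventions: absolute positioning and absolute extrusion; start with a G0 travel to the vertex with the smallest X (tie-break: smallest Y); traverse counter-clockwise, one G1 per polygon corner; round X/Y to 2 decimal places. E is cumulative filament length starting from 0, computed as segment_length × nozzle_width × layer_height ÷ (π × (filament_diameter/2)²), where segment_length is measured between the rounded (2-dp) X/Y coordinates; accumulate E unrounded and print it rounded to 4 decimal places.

G0 X0.00 Y0.00 Z6.60
G1 X4.50 Y0.00 E0.1403
G1 X4.50 Y7.00 E0.3586
G1 X0.00 Y7.00 E0.4989
G1 X0.00 Y0.00 E0.7172

At z = 6.6 mm: the 4.5×7 cube contributes its full rectangle; the 29×16.5 cube at (14, 12) contributes its full rectangle; the cube at (8.5, -2.5) is absent (z outside [9.5, 15.5]); Subtracting the remaining from the first: starting from the 4.5×7 cube, the 29×16.5 cube at (14, 12) misses the remaining region (no effect) — 1 connected region; the sphere at (6, 7.5) does not reach this height (|z−center|=23.900 > r=9.5); After the difference (first − rest): none of the subtracted shapes is present at this height, so the result so far is unchanged — 1 connected region. The outline is a single polygon with 4 vertices. Extrusion per mm of travel: 0.25 × 0.3 / (π × 0.875²) = 0.031181. Accumulating E over each segment gives final E = 0.7172.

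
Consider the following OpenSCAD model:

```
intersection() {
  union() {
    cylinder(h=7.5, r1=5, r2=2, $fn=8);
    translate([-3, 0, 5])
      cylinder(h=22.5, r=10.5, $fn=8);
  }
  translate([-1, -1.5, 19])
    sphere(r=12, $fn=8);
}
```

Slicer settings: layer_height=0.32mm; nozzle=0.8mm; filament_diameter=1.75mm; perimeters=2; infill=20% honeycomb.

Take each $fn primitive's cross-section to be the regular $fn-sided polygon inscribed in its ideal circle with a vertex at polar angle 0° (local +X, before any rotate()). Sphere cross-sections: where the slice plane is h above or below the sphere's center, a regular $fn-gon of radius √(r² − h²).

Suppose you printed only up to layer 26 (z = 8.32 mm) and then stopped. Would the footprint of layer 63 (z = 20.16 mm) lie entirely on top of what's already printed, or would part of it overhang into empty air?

part overhangs

Compare the two slices. At z = 8.32: the cone is absent (z outside [0, 7.5]); the r=10.5 cylinder at (-3, 0) gives a regular 8-gon of circumradius 10.5 (constant along its height) (area = (8/2)·10.500²·sin(360°/8) = 311.83 mm²); Combining (union): only the r=10.5 cylinder at (-3, 0) is present, so the union is just that shape — area = 311.83 mm²; the r=12 sphere at (-1, -1.5) contributes a regular 8-gon of circumradius √(12²−10.68²) = 5.472 (area = (8/2)·5.472²·sin(360°/8) = 84.68 mm²); Keeping only the common overlap: the r=12 sphere at (-1, -1.5) lies inside that combined region, so the common part is the r=12 sphere at (-1, -1.5) itself — area = 84.68 mm². At z = 20.16: the cone is absent (z outside [0, 7.5]); the cylinder at (-3, 0): section is a regular 8-gon, circumradius r=10.5 (area = (8/2)·10.500²·sin(360°/8) = 311.83 mm²); Taking the union: only the r=10.5 cylinder at (-3, 0) is present, so the union is just that shape — area = 311.83 mm²; the r=12 sphere at (-1, -1.5) slices to a regular 8-gon of circumradius 11.944 (√(r²−h²) with h=1.16 from center) (area = (8/2)·11.944²·sin(360°/8) = 403.49 mm²); Keeping only the common overlap: the r=12 sphere at (-1, -1.5) partially overlaps that combined region; clipping to the common part keeps 295.93 mm² — area = 295.93 mm². Checking containment: at z = 20.16 the cross-section extends beyond the z = 8.32 cross-section by about 211.25 mm².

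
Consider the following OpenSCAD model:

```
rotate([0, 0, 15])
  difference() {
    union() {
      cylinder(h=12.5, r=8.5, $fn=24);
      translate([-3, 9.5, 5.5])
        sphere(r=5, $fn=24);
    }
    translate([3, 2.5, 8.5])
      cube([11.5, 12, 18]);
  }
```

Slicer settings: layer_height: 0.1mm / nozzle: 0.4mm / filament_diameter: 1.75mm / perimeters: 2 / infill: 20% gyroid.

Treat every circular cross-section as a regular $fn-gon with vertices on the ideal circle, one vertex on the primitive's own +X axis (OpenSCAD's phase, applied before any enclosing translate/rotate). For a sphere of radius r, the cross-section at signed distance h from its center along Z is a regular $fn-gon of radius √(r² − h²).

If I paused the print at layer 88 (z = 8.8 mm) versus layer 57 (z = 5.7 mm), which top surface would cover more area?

Layer 88 (z = 8.8): the r=8.5 cylinder gives a regular 24-gon of circumradius 8.5 (constant along its height) (area = (24/2)·8.500²·sin(360°/24) = 224.40 mm²); the r=5 sphere at (-3, 9.5) contributes a regular 24-gon of circumradius √(5²−3.3²) = 3.756 (area = (24/2)·3.756²·sin(360°/24) = 43.82 mm²); Combining (union): the regions partially overlap — summed areas 268.22 mm² minus the doubly-counted overlap 9.55 mm² gives 258.67 mm² — area = 258.67 mm²; the 11.5×12 cube at (3, 2.5) contributes its full rectangle (area 138.00 mm²); Taking the first minus the rest: starting from that combined region (258.67 mm²), the 11.5×12 cube at (3, 2.5) partially overlaps it — only the 17.96 mm² overlap (of its 138.00 mm²) is removed, clipping the outline — area = 240.71 mm²; (whole slice rotated 15° about Z — lengths, areas and connectivity unchanged). So its area = 240.71 mm². Layer 57 (z = 5.7): the r=8.5 cylinder gives a regular 24-gon of circumradius 8.5 (constant along its height) (area = (24/2)·8.500²·sin(360°/24) = 224.40 mm²); the r=5 sphere at (-3, 9.5) contributes a regular 24-gon of circumradius √(5²−0.2²) = 4.996 (area = (24/2)·4.996²·sin(360°/24) = 77.52 mm²); Merging all regions: the regions partially overlap — summed areas 301.92 mm² minus the doubly-counted overlap 20.27 mm² gives 281.65 mm² — area = 281.65 mm²; the cube at (3, 2.5) does not reach this height (z outside [8.5, 26.5]); After the difference (first − rest): none of the subtracted shapes is present at this height, so the result so far is unchanged — area = 281.65 mm²; (rotated 15° about Z; rotation is an isometry so areas/perimeters/island counts are preserved). So its area = 281.65 mm². Layer 57 is larger (281.65 vs 240.71 mm²).

layer 57 (z = 5.7 mm)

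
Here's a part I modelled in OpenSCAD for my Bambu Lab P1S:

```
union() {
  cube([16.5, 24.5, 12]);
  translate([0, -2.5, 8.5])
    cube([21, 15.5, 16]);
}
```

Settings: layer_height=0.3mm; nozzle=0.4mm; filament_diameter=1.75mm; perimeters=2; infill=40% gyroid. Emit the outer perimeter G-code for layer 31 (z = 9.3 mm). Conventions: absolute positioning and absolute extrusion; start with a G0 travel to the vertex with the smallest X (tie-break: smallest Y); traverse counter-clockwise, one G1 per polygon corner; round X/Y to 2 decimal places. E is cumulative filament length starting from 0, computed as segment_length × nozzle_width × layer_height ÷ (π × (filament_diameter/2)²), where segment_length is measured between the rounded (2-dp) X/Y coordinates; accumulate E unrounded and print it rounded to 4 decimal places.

At z = 9.3 mm: the cube is present — its section is the full 16.5×24.5 rectangle; the cube at (0, -2.5) (footprint 21×15.5) is included at this height; Combining (union): the regions partially overlap (shared area 214.50 mm²), so overlapping operands fuse into one piece — 1 connected region. The outline is a single polygon with 6 vertices. Extrusion per mm of travel: 0.4 × 0.3 / (π × 0.875²) = 0.049890. Accumulating E over each segment gives final E = 4.7895.

G0 X0.00 Y-2.50 Z9.30
G1 X21.00 Y-2.50 E1.0477
G1 X21.00 Y13.00 E1.8210
G1 X16.50 Y13.00 E2.0455
G1 X16.50 Y24.50 E2.6192
G1 X0.00 Y24.50 E3.4424
G1 X0.00 Y-2.50 E4.7895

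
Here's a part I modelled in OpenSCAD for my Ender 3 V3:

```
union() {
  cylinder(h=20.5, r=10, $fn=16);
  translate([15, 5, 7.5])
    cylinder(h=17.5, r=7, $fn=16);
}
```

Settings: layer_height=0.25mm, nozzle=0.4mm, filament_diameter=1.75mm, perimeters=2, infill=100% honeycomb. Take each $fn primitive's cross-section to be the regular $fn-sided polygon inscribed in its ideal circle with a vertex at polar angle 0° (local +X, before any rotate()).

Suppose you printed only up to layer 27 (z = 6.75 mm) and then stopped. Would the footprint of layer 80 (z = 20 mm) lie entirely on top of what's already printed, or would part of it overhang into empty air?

Compare the two slices. At z = 6.75: the cylinder: section is a regular 16-gon, circumradius r=10 (area = (16/2)·10.000²·sin(360°/16) = 306.15 mm²); the cylinder at (15, 5) is not intersected at this z (z outside [7.5, 25]); Merging all regions: only the r=10 cylinder is present, so the union is just that shape — area = 306.15 mm². At z = 20: the r=10 cylinder contributes a regular 16-gon of circumradius 10 (area = (16/2)·10.000²·sin(360°/16) = 306.15 mm²); the r=7 cylinder at (15, 5) gives a regular 16-gon of circumradius 7 (constant along its height) (area = (16/2)·7.000²·sin(360°/16) = 150.01 mm²); Merging all regions: the regions partially overlap — summed areas 456.16 mm² minus the doubly-counted overlap 3.57 mm² gives 452.59 mm² — area = 452.59 mm². Checking containment: at z = 20 the cross-section extends beyond the z = 6.75 cross-section by about 146.45 mm².

part overhangs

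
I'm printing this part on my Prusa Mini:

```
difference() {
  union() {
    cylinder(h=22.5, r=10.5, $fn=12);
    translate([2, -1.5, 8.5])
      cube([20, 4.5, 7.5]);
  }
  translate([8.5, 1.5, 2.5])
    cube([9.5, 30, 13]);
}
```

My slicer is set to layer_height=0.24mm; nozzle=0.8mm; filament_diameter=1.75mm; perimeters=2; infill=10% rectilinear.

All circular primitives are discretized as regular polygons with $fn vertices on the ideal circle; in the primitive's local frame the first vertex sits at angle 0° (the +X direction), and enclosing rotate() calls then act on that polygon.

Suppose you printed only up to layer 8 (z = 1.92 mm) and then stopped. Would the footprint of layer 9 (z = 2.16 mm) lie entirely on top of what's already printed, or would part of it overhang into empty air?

entirely on top

Compare the two slices. At z = 1.92: the r=10.5 cylinder contributes a regular 12-gon of circumradius 10.5 (area = (12/2)·10.500²·sin(360°/12) = 330.75 mm²); the cube at (2, -1.5) is absent (z outside [8.5, 16]); Combining (union): only the r=10.5 cylinder is present, so the union is just that shape — area = 330.75 mm²; the cube at (8.5, 1.5) does not reach this height (z outside [2.5, 15.5]); After the difference (first − rest): none of the subtracted shapes is present at this height, so the result so far is unchanged — area = 330.75 mm². At z = 2.16: the r=10.5 cylinder contributes a regular 12-gon of circumradius 10.5 (area = (12/2)·10.500²·sin(360°/12) = 330.75 mm²); the cube at (2, -1.5) does not reach this height (z outside [8.5, 16]); Merging all regions: only the r=10.5 cylinder is present, so the union is just that shape — area = 330.75 mm²; the cube at (8.5, 1.5) does not reach this height (z outside [2.5, 15.5]); Taking the first minus the rest: none of the subtracted shapes is present at this height, so the result so far is unchanged — area = 330.75 mm². Checking containment: the cross-section at z = 2.16 is a subset of the cross-section at z = 1.92.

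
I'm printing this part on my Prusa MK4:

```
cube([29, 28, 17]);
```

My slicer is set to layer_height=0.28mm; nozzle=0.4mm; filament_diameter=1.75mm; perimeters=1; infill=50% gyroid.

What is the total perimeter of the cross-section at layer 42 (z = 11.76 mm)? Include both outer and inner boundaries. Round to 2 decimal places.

At z = 11.76 mm: the 29×28 cube contributes its full rectangle (perimeter 114.00 mm). Overall, the cross-section is a single solid region. Total boundary length (outer) = 114.00 mm.

114.00 mm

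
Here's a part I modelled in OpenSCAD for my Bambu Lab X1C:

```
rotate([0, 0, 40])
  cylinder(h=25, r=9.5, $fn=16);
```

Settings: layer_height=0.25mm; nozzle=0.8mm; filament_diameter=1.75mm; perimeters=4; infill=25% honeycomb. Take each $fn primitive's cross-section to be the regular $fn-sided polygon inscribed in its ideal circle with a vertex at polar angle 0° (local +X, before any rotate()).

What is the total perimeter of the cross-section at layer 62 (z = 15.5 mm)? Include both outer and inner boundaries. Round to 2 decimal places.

59.31 mm

At z = 15.5 mm: the cylinder: section is a regular 16-gon, circumradius r=9.5 (perimeter = 2·16·9.500·sin(180°/16) = 59.31 mm); (whole slice rotated 40° about Z — lengths, areas and connectivity unchanged). Overall, the cross-section is a single solid region. Total boundary length (outer) = 59.31 mm.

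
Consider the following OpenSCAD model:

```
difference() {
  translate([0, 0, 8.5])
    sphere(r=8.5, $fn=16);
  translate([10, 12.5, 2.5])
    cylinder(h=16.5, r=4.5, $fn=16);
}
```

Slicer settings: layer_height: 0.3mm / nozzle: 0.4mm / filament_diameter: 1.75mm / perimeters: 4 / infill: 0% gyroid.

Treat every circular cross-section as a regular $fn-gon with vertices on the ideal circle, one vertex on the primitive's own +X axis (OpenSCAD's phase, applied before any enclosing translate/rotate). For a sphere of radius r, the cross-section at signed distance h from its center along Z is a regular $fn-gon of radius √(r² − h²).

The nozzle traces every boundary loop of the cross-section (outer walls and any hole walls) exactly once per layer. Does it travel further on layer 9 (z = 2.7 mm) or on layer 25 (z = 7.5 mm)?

Layer 9 (z = 2.7): the r=8.5 sphere slices to a regular 16-gon of circumradius 6.214 (√(r²−h²) with h=5.8 from center) (perimeter = 2·16·6.214·sin(180°/16) = 38.79 mm); the cylinder at (10, 12.5): section is a regular 16-gon, circumradius r=4.5 (perimeter = 2·16·4.500·sin(180°/16) = 28.09 mm); Subtracting the remaining from the first: starting from the r=8.5 sphere, the r=4.5 cylinder at (10, 12.5) misses the remaining region (no effect) — boundary = 38.79 mm. So its perimeter = 38.79 mm. Layer 25 (z = 7.5): the r=8.5 sphere contributes a regular 16-gon of circumradius √(8.5²−1²) = 8.441 (perimeter = 2·16·8.441·sin(180°/16) = 52.70 mm); the cylinder at (10, 12.5): section is a regular 16-gon, circumradius r=4.5 (perimeter = 2·16·4.500·sin(180°/16) = 28.09 mm); Taking the first minus the rest: starting from the r=8.5 sphere, the r=4.5 cylinder at (10, 12.5) misses the remaining region (no effect) — boundary = 52.70 mm. So its perimeter = 52.70 mm. Layer 25 is larger (52.70 vs 38.79 mm).

layer 25 (z = 7.5 mm)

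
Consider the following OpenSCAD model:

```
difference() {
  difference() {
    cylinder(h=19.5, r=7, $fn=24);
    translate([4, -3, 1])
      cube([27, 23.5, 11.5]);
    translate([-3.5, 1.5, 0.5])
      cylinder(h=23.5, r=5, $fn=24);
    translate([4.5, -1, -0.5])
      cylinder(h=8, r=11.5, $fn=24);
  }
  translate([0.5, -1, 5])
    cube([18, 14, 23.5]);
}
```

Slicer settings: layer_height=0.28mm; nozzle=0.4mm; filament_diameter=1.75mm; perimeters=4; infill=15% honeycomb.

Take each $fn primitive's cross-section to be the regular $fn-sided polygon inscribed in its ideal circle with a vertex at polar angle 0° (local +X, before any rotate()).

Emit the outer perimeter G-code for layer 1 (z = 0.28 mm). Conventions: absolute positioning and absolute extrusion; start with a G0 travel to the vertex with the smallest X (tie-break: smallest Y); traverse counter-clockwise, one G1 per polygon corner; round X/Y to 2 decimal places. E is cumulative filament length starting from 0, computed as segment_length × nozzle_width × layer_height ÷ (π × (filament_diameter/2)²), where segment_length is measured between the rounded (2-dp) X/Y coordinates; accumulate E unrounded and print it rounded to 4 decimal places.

At z = 0.28 mm: the r=7 cylinder contributes a regular 24-gon of circumradius 7; the cube at (4, -3) is not intersected at this z (z outside [1, 12.5]); the cylinder at (-3.5, 1.5) is not intersected at this z (z outside [0.5, 24]); the r=11.5 cylinder at (4.5, -1) contributes a regular 24-gon of circumradius 11.5; Subtracting the remaining from the first: starting from the r=7 cylinder, the r=11.5 cylinder at (4.5, -1) partially overlaps it — only the 151.76 mm² overlap (of its 410.75 mm²) is removed, clipping the outline — 1 connected region; the cube at (0.5, -1) is absent (z outside [5, 28.5]); After the difference (first − rest): none of the subtracted shapes is present at this height, so the result so far is unchanged — 1 connected region. The outline is a single polygon with 6 vertices. Extrusion per mm of travel: 0.4 × 0.28 / (π × 0.875²) = 0.046564. Accumulating E over each segment gives final E = 0.4128.

G0 X-7.00 Y0.00 Z0.28
G1 X-6.93 Y-0.50 E0.0235
G1 X-6.61 Y1.98 E0.1399
G1 X-5.88 Y3.74 E0.2287
G1 X-6.06 Y3.50 E0.2426
G1 X-6.76 Y1.81 E0.3278
G1 X-7.00 Y0.00 E0.4128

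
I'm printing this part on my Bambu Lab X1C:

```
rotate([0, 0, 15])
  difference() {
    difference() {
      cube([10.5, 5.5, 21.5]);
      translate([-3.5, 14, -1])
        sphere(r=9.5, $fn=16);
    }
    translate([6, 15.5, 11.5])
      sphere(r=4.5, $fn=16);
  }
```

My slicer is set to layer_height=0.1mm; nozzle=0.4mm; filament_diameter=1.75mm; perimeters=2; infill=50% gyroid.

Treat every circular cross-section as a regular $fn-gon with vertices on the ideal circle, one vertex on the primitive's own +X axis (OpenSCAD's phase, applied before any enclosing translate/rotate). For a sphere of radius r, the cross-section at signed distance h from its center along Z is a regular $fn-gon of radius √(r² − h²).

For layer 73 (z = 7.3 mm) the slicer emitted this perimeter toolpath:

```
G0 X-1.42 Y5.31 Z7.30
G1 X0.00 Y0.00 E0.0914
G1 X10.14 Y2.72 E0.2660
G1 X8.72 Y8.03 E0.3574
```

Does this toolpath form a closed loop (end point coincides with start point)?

Start point (G0): (-1.42, 5.31). End point (last G1): the path does not return to the start — open.

no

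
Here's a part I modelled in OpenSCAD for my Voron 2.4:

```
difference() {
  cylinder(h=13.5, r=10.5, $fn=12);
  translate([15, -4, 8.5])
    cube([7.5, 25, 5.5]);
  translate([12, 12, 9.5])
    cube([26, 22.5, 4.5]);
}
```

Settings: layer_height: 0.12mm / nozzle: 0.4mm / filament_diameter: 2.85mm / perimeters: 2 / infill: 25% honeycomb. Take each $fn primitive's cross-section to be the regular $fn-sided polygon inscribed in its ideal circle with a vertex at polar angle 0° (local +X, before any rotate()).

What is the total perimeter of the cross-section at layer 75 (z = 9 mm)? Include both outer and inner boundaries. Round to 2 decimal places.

65.22 mm

At z = 9 mm: the r=10.5 cylinder gives a regular 12-gon of circumradius 10.5 (constant along its height) (perimeter = 2·12·10.500·sin(180°/12) = 65.22 mm); the cube at (15, -4) (footprint 7.5×25) is included at this height (perimeter 65.00 mm); the cube at (12, 12) is absent (z outside [9.5, 14]); Taking the first minus the rest: starting from the r=10.5 cylinder, the 7.5×25 cube at (15, -4) misses the remaining region (no effect) — boundary = 65.22 mm. Overall, the cross-section is a single solid region. Total boundary length (outer) = 65.22 mm.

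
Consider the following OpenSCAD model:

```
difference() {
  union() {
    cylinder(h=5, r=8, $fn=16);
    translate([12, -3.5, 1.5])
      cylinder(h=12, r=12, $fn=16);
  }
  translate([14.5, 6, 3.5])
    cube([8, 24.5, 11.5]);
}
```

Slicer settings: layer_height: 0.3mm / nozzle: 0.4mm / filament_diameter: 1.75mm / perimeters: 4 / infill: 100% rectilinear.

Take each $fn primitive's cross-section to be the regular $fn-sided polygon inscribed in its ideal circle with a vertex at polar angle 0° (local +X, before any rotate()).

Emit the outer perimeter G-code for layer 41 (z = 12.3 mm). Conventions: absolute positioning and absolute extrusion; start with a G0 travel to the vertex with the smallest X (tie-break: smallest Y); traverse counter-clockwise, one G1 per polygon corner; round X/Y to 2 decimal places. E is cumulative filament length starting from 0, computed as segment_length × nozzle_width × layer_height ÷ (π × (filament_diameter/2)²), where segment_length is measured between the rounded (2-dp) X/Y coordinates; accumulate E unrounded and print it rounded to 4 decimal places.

At z = 12.3 mm: the cylinder does not reach this height (z outside [0, 5]); the r=12 cylinder at (12, -3.5) gives a regular 16-gon of circumradius 12 (constant along its height); Taking the union: only the r=12 cylinder at (12, -3.5) is present, so the union is just that shape — 1 connected region; the cube at (14.5, 6) (footprint 8×24.5) is included at this height; Subtracting the remaining from the first: starting from that combined region, the 8×24.5 cube at (14.5, 6) partially overlaps it — only the 5.64 mm² overlap (of its 196.00 mm²) is removed, clipping the outline — 1 connected region. The outline is a single polygon with 18 vertices. Extrusion per mm of travel: 0.4 × 0.3 / (π × 0.875²) = 0.049890. Accumulating E over each segment gives final E = 3.8121.

G0 X0.00 Y-3.50 Z12.30
G1 X0.91 Y-8.09 E0.2335
G1 X3.51 Y-11.99 E0.4673
G1 X7.41 Y-14.59 E0.7011
G1 X12.00 Y-15.50 E0.9346
G1 X16.59 Y-14.59 E1.1681
G1 X20.49 Y-11.99 E1.4019
G1 X23.09 Y-8.09 E1.6357
G1 X24.00 Y-3.50 E1.8692
G1 X23.09 Y1.09 E2.1027
G1 X20.49 Y4.99 E2.3365
G1 X18.97 Y6.00 E2.4275
G1 X14.50 Y6.00 E2.6506
G1 X14.50 Y8.00 E2.7503
G1 X12.00 Y8.50 E2.8775
G1 X7.41 Y7.59 E3.1110
G1 X3.51 Y4.99 E3.3448
G1 X0.91 Y1.09 E3.5787
G1 X0.00 Y-3.50 E3.8121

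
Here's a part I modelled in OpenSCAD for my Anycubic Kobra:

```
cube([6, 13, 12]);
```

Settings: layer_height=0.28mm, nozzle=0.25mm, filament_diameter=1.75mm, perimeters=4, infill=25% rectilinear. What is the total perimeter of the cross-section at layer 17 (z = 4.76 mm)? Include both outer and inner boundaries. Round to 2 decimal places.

At z = 4.76 mm: the 6×13 cube contributes its full rectangle (perimeter 38.00 mm). Overall, the cross-section is a single solid region. Total boundary length (outer) = 38.00 mm.

38.00 mm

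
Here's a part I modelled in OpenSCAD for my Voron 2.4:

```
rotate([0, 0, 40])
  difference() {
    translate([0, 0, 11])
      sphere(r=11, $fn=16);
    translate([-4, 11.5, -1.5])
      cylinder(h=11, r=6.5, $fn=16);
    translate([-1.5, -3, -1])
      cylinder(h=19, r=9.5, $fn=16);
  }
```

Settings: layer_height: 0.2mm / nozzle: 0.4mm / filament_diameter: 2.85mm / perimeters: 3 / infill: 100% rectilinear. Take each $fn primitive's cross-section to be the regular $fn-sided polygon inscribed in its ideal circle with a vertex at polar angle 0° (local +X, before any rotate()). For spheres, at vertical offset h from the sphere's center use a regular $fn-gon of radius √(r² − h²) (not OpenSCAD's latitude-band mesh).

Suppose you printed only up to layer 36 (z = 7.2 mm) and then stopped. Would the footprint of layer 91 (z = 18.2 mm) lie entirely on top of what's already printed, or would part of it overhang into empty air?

part overhangs

Compare the two slices. At z = 7.2: the sphere: section is a regular 16-gon, circumradius = √(r²−h²) = √(11²−3.8²) = 10.323 (area = (16/2)·10.323²·sin(360°/16) = 326.23 mm²); the cylinder at (-4, 11.5): section is a regular 16-gon, circumradius r=6.5 (area = (16/2)·6.500²·sin(360°/16) = 129.35 mm²); the cylinder at (-1.5, -3): section is a regular 16-gon, circumradius r=9.5 (area = (16/2)·9.500²·sin(360°/16) = 276.30 mm²); Subtracting the remaining from the first: starting from the r=11 sphere (326.23 mm²), the r=6.5 cylinder at (-4, 11.5) partially overlaps it — only the 33.09 mm² overlap (of its 129.35 mm²) is removed, clipping the outline; the r=9.5 cylinder at (-1.5, -3) partially overlaps it — only the 229.87 mm² overlap (of its 276.30 mm²) is removed, clipping the outline — area = 63.27 mm²; (whole slice rotated 40° about Z — lengths, areas and connectivity unchanged). At z = 18.2: the r=11 sphere contributes a regular 16-gon of circumradius √(11²−7.2²) = 8.316 (area = (16/2)·8.316²·sin(360°/16) = 211.73 mm²); the cylinder at (-4, 11.5) is not intersected at this z (z outside [-1.5, 9.5]); the cylinder at (-1.5, -3) is absent (z outside [-1, 18]); Subtracting the remaining from the first: none of the subtracted shapes is present at this height, so the r=11 sphere is unchanged — area = 211.73 mm²; (whole slice rotated 40° about Z — lengths, areas and connectivity unchanged). Checking containment: at z = 18.2 the cross-section extends beyond the z = 7.2 cross-section by about 190.91 mm².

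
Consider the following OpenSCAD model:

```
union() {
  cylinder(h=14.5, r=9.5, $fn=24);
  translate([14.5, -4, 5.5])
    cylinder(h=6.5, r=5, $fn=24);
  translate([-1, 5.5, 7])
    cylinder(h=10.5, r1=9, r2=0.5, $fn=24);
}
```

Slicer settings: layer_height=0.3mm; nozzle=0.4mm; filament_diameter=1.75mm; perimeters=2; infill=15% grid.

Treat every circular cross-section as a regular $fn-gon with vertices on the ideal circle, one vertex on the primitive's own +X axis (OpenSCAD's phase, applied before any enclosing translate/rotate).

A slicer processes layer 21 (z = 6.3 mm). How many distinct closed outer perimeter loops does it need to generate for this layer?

At z = 6.3 mm: the r=9.5 cylinder contributes a regular 24-gon of circumradius 9.5; the r=5 cylinder at (14.5, -4) contributes a regular 24-gon of circumradius 5; the cone at (-1, 5.5) is not intersected at this z (z outside [7, 17.5]); Combining (union): the 2 present regions are separate (no shared area or edge), so areas and boundary lengths simply add and each stays a separate island — 2 connected regions. The result has 2 disconnected regions.

2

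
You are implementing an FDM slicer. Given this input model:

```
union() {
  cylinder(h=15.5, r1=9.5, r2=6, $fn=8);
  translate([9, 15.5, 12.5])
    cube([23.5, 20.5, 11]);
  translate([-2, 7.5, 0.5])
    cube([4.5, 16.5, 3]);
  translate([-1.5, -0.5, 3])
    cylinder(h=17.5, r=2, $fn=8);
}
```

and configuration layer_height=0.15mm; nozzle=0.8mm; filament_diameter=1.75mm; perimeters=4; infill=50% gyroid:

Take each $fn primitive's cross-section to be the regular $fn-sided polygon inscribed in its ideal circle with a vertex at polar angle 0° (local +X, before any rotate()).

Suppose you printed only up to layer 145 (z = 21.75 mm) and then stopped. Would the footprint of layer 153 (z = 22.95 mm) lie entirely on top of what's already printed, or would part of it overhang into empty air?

entirely on top

Compare the two slices. At z = 21.75: the cone does not reach this height (z outside [0, 15.5]); the cube at (9, 15.5) (footprint 23.5×20.5) is included at this height (area 481.75 mm²); the cube at (-2, 7.5) does not reach this height (z outside [0.5, 3.5]); the cylinder at (-1.5, -0.5) is not intersected at this z (z outside [3, 20.5]); Merging all regions: only the 23.5×20.5 cube at (9, 15.5) is present, so the union is just that shape — area = 481.75 mm². At z = 22.95: the cone is not intersected at this z (z outside [0, 15.5]); the 23.5×20.5 cube at (9, 15.5) contributes its full rectangle (area 481.75 mm²); the cube at (-2, 7.5) does not reach this height (z outside [0.5, 3.5]); the cylinder at (-1.5, -0.5) is absent (z outside [3, 20.5]); Taking the union: only the 23.5×20.5 cube at (9, 15.5) is present, so the union is just that shape — area = 481.75 mm². Checking containment: the cross-section at z = 22.95 is a subset of the cross-section at z = 21.75.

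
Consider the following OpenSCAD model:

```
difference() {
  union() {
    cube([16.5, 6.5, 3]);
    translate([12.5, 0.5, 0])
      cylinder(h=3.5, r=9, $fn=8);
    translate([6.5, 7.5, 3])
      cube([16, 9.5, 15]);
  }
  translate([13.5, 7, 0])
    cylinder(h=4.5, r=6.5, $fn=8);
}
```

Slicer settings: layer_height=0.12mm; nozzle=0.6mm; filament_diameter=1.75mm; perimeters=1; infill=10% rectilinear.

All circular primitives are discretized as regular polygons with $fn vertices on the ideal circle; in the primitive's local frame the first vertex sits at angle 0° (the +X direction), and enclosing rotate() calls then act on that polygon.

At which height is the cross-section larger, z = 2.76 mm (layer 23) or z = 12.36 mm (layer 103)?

layer 23 (z = 2.76 mm)

Layer 23 (z = 2.76): the 16.5×6.5 cube contributes its full rectangle (area 107.25 mm²); the r=9 cylinder at (12.5, 0.5) gives a regular 8-gon of circumradius 9 (constant along its height) (area = (8/2)·9.000²·sin(360°/8) = 229.10 mm²); the cube at (6.5, 7.5) is absent (z outside [3, 18]); Combining (union): the regions partially overlap — summed areas 336.35 mm² minus the doubly-counted overlap 76.99 mm² gives 259.36 mm² — area = 259.36 mm²; the r=6.5 cylinder at (13.5, 7) gives a regular 8-gon of circumradius 6.5 (constant along its height) (area = (8/2)·6.500²·sin(360°/8) = 119.50 mm²); Subtracting the remaining from the first: starting from that combined region (259.36 mm²), the r=6.5 cylinder at (13.5, 7) partially overlaps it — only the 73.89 mm² overlap (of its 119.50 mm²) is removed, clipping the outline — area = 185.47 mm². So its area = 185.47 mm². Layer 103 (z = 12.36): the cube is not intersected at this z (z outside [0, 3]); the cylinder at (12.5, 0.5) is not intersected at this z (z outside [0, 3.5]); the cube at (6.5, 7.5) (footprint 16×9.5) is included at this height (area 152.00 mm²); Merging all regions: only the 16×9.5 cube at (6.5, 7.5) is present, so the union is just that shape — area = 152.00 mm²; the cylinder at (13.5, 7) is not intersected at this z (z outside [0, 4.5]); After the difference (first − rest): none of the subtracted shapes is present at this height, so that combined region is unchanged — area = 152.00 mm². So its area = 152.00 mm². Layer 23 is larger (185.47 vs 152.00 mm²).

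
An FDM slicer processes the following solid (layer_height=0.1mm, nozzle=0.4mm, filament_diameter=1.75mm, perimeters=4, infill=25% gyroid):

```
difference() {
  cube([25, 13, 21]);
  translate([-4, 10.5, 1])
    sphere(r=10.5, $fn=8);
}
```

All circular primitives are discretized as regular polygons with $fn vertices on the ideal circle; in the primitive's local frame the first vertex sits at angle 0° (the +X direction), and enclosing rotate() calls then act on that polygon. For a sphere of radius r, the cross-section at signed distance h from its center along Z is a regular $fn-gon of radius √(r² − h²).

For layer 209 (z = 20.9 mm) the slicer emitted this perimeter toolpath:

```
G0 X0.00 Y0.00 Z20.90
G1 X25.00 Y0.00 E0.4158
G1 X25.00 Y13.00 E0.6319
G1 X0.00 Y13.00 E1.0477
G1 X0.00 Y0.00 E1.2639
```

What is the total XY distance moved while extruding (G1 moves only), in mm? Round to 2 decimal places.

76.00 mm

Sum the Euclidean lengths of each G1 segment: total = 76.00 mm.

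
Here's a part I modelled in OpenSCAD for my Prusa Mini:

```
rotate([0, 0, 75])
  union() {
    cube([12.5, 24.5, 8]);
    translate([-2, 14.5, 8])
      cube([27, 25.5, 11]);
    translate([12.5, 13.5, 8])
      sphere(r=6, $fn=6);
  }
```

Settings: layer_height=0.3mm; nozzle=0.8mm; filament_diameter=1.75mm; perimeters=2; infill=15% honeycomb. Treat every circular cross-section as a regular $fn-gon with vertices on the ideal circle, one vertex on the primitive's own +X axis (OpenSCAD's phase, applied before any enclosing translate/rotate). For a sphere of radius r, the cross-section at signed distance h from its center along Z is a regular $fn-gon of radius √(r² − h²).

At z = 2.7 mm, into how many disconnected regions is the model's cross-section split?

1

At z = 2.7 mm: the cube is present — its section is the full 12.5×24.5 rectangle; the cube at (-2, 14.5) does not reach this height (z outside [8, 19]); the r=6 sphere at (12.5, 13.5) slices to a regular 6-gon of circumradius 2.812 (√(r²−h²) with h=5.3 from center); Taking the union: the regions partially overlap (shared area 10.28 mm²), so overlapping operands fuse into one piece — 1 connected region; (whole slice rotated 75° about Z — lengths, areas and connectivity unchanged). The result has 1 disconnected region.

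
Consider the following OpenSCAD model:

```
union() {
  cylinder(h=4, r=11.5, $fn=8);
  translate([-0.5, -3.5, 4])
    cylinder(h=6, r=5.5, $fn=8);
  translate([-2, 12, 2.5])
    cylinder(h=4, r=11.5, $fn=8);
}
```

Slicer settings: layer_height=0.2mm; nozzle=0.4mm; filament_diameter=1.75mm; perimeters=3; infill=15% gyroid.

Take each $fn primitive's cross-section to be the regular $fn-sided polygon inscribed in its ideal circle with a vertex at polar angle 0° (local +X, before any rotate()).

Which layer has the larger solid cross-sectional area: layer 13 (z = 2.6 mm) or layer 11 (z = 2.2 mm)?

layer 13 (z = 2.6 mm)

Layer 13 (z = 2.6): the cylinder: section is a regular 8-gon, circumradius r=11.5 (area = (8/2)·11.500²·sin(360°/8) = 374.06 mm²); the cylinder at (-0.5, -3.5) is not intersected at this z (z outside [4, 10]); the r=11.5 cylinder at (-2, 12) contributes a regular 8-gon of circumradius 11.5 (area = (8/2)·11.500²·sin(360°/8) = 374.06 mm²); Merging all regions: the regions partially overlap — summed areas 748.12 mm² minus the doubly-counted overlap 123.10 mm² gives 625.02 mm² — area = 625.02 mm². So its area = 625.02 mm². Layer 11 (z = 2.2): the cylinder: section is a regular 8-gon, circumradius r=11.5 (area = (8/2)·11.500²·sin(360°/8) = 374.06 mm²); the cylinder at (-0.5, -3.5) is absent (z outside [4, 10]); the cylinder at (-2, 12) is absent (z outside [2.5, 6.5]); Taking the union: only the r=11.5 cylinder is present, so the union is just that shape — area = 374.06 mm². So its area = 374.06 mm². Layer 13 is larger (625.02 vs 374.06 mm²).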